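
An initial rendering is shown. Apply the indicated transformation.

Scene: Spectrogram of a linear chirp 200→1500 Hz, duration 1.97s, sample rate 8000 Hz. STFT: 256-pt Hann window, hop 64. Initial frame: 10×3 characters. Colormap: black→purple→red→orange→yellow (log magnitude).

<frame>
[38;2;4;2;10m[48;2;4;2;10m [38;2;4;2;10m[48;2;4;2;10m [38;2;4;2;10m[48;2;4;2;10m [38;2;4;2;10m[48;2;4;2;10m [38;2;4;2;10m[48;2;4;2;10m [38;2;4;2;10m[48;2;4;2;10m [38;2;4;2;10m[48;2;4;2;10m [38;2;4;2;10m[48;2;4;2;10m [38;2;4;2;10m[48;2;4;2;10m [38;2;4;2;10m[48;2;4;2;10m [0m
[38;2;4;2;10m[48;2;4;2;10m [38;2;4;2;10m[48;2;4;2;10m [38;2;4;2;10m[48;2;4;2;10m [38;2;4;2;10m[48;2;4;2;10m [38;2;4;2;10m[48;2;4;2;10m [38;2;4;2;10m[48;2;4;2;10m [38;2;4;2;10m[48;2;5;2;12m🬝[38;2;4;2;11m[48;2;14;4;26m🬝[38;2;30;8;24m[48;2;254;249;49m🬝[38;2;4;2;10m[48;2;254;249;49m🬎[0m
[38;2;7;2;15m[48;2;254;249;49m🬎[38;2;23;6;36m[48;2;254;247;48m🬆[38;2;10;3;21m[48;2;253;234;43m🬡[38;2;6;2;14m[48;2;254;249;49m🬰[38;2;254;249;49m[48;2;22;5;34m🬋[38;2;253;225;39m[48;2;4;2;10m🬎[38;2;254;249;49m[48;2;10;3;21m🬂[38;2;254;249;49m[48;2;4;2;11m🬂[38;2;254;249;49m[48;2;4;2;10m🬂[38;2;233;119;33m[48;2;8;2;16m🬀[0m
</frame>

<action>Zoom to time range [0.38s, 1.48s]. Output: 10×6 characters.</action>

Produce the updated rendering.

<frame>
[38;2;4;2;10m[48;2;4;2;10m [38;2;4;2;10m[48;2;4;2;10m [38;2;4;2;10m[48;2;4;2;10m [38;2;4;2;10m[48;2;4;2;10m [38;2;4;2;10m[48;2;4;2;10m [38;2;4;2;10m[48;2;4;2;10m [38;2;4;2;10m[48;2;4;2;10m [38;2;4;2;10m[48;2;4;2;10m [38;2;4;2;10m[48;2;4;2;10m [38;2;4;2;10m[48;2;4;2;10m [0m
[38;2;4;2;10m[48;2;4;2;10m [38;2;4;2;10m[48;2;4;2;10m [38;2;4;2;10m[48;2;4;2;10m [38;2;4;2;10m[48;2;4;2;10m [38;2;4;2;10m[48;2;4;2;10m [38;2;4;2;10m[48;2;4;2;10m [38;2;4;2;10m[48;2;4;2;10m [38;2;4;2;10m[48;2;4;2;10m [38;2;4;2;10m[48;2;4;2;10m [38;2;4;2;10m[48;2;4;2;10m [0m
[38;2;4;2;10m[48;2;4;2;10m [38;2;4;2;10m[48;2;4;2;10m [38;2;4;2;10m[48;2;4;2;10m [38;2;4;2;10m[48;2;4;2;10m [38;2;4;2;10m[48;2;4;2;10m [38;2;4;2;10m[48;2;4;2;10m [38;2;4;2;10m[48;2;4;2;10m [38;2;4;2;10m[48;2;4;2;10m [38;2;4;2;10m[48;2;4;2;10m [38;2;4;2;10m[48;2;4;2;10m [0m
[38;2;4;2;10m[48;2;4;2;10m [38;2;4;2;10m[48;2;4;2;10m [38;2;4;2;10m[48;2;4;2;10m [38;2;4;2;10m[48;2;4;2;10m [38;2;4;2;10m[48;2;4;2;10m [38;2;4;2;10m[48;2;4;2;10m [38;2;4;2;10m[48;2;4;2;10m [38;2;4;2;10m[48;2;4;2;11m🬝[38;2;4;2;10m[48;2;5;2;11m🬎[38;2;4;2;10m[48;2;6;2;14m🬎[0m
[38;2;4;2;10m[48;2;8;2;17m🬎[38;2;6;2;13m[48;2;24;6;44m🬝[38;2;27;7;25m[48;2;252;208;33m🬝[38;2;6;2;13m[48;2;254;249;49m🬎[38;2;11;3;23m[48;2;254;249;49m🬎[38;2;24;6;37m[48;2;253;225;39m🬆[38;2;7;2;15m[48;2;251;221;41m🬂[38;2;27;6;49m[48;2;254;249;49m🬰[38;2;250;211;39m[48;2;27;6;42m🬍[38;2;253;232;42m[48;2;5;2;12m🬎[0m
[38;2;253;237;44m[48;2;52;13;35m🬆[38;2;254;249;49m[48;2;11;3;22m🬂[38;2;254;249;49m[48;2;6;2;13m🬂[38;2;235;164;51m[48;2;4;2;11m🬂[38;2;37;9;66m[48;2;6;2;15m🬀[38;2;8;2;17m[48;2;4;2;10m🬂[38;2;5;2;12m[48;2;4;2;10m🬂[38;2;4;2;11m[48;2;4;2;10m🬂[38;2;4;2;10m[48;2;4;2;10m [38;2;4;2;10m[48;2;4;2;10m [0m
</frame>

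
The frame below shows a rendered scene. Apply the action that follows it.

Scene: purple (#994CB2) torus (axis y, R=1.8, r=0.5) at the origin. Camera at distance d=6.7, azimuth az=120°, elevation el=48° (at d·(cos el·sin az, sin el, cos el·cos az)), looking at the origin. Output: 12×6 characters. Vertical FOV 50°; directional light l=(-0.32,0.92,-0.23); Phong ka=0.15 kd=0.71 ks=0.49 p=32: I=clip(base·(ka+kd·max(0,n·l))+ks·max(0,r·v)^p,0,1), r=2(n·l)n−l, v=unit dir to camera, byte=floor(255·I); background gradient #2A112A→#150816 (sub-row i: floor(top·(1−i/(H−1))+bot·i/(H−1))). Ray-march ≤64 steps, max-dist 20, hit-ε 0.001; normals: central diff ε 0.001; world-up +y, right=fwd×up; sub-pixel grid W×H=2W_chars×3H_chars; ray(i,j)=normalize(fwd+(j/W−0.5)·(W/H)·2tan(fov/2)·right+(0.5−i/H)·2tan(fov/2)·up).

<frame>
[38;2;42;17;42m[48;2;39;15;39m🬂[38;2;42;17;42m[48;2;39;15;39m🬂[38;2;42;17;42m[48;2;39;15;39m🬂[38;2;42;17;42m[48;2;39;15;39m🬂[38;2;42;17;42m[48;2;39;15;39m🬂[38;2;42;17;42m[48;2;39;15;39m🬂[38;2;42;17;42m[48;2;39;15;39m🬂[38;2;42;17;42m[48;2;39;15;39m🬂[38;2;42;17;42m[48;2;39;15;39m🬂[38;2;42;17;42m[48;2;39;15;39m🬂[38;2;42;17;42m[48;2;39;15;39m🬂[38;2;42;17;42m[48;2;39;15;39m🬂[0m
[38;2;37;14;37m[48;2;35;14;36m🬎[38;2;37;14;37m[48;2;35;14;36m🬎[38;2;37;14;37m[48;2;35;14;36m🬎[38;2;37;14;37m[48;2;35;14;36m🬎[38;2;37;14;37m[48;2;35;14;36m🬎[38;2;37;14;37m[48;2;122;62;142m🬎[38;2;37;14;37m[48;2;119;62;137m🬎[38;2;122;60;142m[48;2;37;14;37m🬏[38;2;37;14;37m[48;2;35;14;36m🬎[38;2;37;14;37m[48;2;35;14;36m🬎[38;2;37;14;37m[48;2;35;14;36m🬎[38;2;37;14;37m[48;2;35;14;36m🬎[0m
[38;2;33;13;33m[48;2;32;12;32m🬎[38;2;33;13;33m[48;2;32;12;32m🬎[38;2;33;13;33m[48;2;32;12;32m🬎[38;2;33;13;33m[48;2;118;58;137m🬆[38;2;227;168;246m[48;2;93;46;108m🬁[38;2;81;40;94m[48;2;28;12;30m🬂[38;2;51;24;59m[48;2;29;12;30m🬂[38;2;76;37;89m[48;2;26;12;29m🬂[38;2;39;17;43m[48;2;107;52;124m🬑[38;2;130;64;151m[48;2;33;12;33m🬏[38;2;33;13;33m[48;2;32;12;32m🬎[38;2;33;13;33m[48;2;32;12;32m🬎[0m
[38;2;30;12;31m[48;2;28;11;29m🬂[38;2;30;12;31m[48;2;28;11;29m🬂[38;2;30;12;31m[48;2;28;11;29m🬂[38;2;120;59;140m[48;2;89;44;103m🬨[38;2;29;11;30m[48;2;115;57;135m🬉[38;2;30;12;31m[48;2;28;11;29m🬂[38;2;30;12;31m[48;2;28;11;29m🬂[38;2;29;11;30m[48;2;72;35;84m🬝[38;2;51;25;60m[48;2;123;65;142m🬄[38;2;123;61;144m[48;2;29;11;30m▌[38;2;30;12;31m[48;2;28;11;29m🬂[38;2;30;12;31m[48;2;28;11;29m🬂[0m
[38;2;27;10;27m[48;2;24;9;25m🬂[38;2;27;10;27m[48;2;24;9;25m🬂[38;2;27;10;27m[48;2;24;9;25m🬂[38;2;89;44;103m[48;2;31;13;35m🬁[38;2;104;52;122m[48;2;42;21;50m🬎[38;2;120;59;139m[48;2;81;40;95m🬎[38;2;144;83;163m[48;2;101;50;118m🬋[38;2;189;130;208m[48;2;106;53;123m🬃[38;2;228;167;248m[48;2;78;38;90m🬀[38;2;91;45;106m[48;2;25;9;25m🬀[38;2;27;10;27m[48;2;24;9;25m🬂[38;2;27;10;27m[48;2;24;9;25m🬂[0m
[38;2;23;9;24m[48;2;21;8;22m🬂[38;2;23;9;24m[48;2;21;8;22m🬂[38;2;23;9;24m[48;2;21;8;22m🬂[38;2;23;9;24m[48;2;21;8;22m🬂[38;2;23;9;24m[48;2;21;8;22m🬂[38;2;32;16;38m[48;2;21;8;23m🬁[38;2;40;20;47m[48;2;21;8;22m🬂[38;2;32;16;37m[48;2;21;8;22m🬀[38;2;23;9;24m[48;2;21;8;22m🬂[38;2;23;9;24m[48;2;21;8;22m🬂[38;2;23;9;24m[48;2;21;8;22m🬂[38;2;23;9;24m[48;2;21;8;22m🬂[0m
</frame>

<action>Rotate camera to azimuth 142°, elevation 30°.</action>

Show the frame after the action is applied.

<frame>
[38;2;42;17;42m[48;2;39;15;39m🬂[38;2;42;17;42m[48;2;39;15;39m🬂[38;2;42;17;42m[48;2;39;15;39m🬂[38;2;42;17;42m[48;2;39;15;39m🬂[38;2;42;17;42m[48;2;39;15;39m🬂[38;2;42;17;42m[48;2;39;15;39m🬂[38;2;42;17;42m[48;2;39;15;39m🬂[38;2;42;17;42m[48;2;39;15;39m🬂[38;2;42;17;42m[48;2;39;15;39m🬂[38;2;42;17;42m[48;2;39;15;39m🬂[38;2;42;17;42m[48;2;39;15;39m🬂[38;2;42;17;42m[48;2;39;15;39m🬂[0m
[38;2;37;14;37m[48;2;35;14;36m🬎[38;2;37;14;37m[48;2;35;14;36m🬎[38;2;37;14;37m[48;2;35;14;36m🬎[38;2;37;14;37m[48;2;35;14;36m🬎[38;2;37;14;37m[48;2;35;14;36m🬎[38;2;37;14;37m[48;2;35;14;36m🬎[38;2;37;14;37m[48;2;35;14;36m🬎[38;2;37;14;37m[48;2;35;14;36m🬎[38;2;37;14;37m[48;2;35;14;36m🬎[38;2;37;14;37m[48;2;35;14;36m🬎[38;2;37;14;37m[48;2;35;14;36m🬎[38;2;37;14;37m[48;2;35;14;36m🬎[0m
[38;2;33;13;33m[48;2;32;12;32m🬎[38;2;33;13;33m[48;2;32;12;32m🬎[38;2;33;13;33m[48;2;32;12;32m🬎[38;2;33;13;33m[48;2;114;56;133m🬆[38;2;45;20;49m[48;2;122;61;142m🬡[38;2;112;55;131m[48;2;38;19;44m🬆[38;2;115;57;134m[48;2;35;17;42m🬂[38;2;120;60;140m[48;2;39;18;45m🬀[38;2;38;16;41m[48;2;110;55;128m🬒[38;2;131;65;152m[48;2;33;12;33m🬏[38;2;33;13;33m[48;2;32;12;32m🬎[38;2;33;13;33m[48;2;32;12;32m🬎[0m
[38;2;30;12;31m[48;2;28;11;29m🬂[38;2;30;12;31m[48;2;28;11;29m🬂[38;2;30;12;31m[48;2;28;11;29m🬂[38;2;113;56;132m[48;2;67;33;79m🬊[38;2;30;12;31m[48;2;111;55;129m🬁[38;2;29;11;30m[48;2;118;58;138m🬎[38;2;29;11;30m[48;2;121;60;141m🬎[38;2;29;11;30m[48;2;126;68;144m🬆[38;2;31;15;36m[48;2;127;67;147m🬀[38;2;116;58;136m[48;2;29;11;30m▌[38;2;30;12;31m[48;2;28;11;29m🬂[38;2;30;12;31m[48;2;28;11;29m🬂[0m
[38;2;27;10;27m[48;2;24;9;25m🬂[38;2;27;10;27m[48;2;24;9;25m🬂[38;2;27;10;27m[48;2;24;9;25m🬂[38;2;34;17;39m[48;2;23;10;25m🬁[38;2;67;33;78m[48;2;24;10;27m🬂[38;2;90;44;105m[48;2;35;17;41m🬂[38;2;87;43;101m[48;2;34;17;40m🬊[38;2;99;49;115m[48;2;40;19;46m🬂[38;2;85;42;100m[48;2;28;12;31m🬂[38;2;44;21;51m[48;2;25;9;25m🬀[38;2;27;10;27m[48;2;24;9;25m🬂[38;2;27;10;27m[48;2;24;9;25m🬂[0m
[38;2;23;9;24m[48;2;21;8;22m🬂[38;2;23;9;24m[48;2;21;8;22m🬂[38;2;23;9;24m[48;2;21;8;22m🬂[38;2;23;9;24m[48;2;21;8;22m🬂[38;2;23;9;24m[48;2;21;8;22m🬂[38;2;23;9;24m[48;2;21;8;22m🬂[38;2;23;9;24m[48;2;21;8;22m🬂[38;2;23;9;24m[48;2;21;8;22m🬂[38;2;23;9;24m[48;2;21;8;22m🬂[38;2;23;9;24m[48;2;21;8;22m🬂[38;2;23;9;24m[48;2;21;8;22m🬂[38;2;23;9;24m[48;2;21;8;22m🬂[0m
</frame>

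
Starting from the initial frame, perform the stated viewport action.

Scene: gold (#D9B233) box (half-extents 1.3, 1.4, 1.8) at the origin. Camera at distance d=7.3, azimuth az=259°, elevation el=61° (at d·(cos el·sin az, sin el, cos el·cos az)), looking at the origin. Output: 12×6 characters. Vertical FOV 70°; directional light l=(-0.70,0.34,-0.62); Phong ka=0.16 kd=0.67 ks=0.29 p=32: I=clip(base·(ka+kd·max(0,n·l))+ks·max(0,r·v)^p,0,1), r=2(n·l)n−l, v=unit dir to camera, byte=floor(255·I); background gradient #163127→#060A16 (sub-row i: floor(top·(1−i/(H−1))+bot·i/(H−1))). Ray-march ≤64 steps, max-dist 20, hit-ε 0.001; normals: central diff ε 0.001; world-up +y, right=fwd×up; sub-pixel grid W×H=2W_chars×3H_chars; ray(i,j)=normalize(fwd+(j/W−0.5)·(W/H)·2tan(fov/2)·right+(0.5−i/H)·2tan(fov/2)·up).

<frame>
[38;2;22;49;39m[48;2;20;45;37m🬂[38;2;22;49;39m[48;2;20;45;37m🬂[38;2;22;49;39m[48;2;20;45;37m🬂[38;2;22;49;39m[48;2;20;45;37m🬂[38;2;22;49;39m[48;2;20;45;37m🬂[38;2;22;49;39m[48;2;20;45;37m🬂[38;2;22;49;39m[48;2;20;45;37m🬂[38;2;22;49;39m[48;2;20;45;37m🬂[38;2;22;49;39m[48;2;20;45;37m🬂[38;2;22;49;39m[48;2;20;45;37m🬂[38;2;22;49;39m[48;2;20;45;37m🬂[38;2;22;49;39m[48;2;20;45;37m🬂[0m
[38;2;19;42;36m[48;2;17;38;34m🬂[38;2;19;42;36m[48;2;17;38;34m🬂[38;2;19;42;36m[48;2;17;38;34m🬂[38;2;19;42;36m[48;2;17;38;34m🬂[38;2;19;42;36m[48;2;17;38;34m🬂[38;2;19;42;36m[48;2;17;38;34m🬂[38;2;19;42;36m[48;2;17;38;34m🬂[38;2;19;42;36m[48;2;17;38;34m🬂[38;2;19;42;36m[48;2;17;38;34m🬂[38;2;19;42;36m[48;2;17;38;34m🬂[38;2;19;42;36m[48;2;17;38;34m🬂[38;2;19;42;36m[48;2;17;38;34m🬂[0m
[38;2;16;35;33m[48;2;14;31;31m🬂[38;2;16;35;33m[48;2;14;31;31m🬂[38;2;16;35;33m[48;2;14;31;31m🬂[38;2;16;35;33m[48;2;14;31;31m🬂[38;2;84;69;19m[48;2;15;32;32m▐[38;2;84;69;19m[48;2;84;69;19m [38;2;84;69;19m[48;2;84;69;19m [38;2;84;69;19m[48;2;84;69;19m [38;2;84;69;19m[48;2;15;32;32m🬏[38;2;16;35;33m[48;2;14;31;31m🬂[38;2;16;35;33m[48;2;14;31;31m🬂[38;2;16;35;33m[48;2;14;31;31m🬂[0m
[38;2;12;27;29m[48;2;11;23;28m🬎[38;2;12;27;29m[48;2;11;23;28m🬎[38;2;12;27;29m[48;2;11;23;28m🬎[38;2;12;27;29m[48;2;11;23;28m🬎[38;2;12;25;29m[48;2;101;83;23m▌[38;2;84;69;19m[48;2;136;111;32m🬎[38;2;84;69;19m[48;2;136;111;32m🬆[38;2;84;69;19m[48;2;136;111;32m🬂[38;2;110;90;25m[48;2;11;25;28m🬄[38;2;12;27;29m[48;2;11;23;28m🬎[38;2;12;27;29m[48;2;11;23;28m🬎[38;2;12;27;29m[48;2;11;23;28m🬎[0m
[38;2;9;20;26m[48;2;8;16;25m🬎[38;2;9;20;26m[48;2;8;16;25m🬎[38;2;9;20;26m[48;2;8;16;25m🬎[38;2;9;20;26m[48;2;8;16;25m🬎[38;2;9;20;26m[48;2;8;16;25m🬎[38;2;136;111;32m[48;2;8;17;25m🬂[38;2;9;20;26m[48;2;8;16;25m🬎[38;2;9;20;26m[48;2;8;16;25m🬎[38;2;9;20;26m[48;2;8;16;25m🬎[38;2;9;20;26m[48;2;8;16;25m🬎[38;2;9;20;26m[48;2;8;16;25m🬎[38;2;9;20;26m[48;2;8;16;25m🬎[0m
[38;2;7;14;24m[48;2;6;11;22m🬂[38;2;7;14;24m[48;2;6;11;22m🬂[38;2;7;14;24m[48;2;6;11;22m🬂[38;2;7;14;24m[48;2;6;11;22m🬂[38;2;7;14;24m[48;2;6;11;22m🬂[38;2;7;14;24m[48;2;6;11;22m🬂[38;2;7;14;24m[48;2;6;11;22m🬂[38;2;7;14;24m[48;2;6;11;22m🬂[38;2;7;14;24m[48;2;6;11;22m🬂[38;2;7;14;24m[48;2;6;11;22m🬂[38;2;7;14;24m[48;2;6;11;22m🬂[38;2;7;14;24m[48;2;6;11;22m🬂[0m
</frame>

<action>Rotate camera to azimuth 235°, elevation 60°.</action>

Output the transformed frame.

<frame>
[38;2;22;49;39m[48;2;20;45;37m🬂[38;2;22;49;39m[48;2;20;45;37m🬂[38;2;22;49;39m[48;2;20;45;37m🬂[38;2;22;49;39m[48;2;20;45;37m🬂[38;2;22;49;39m[48;2;20;45;37m🬂[38;2;22;49;39m[48;2;20;45;37m🬂[38;2;22;49;39m[48;2;20;45;37m🬂[38;2;22;49;39m[48;2;20;45;37m🬂[38;2;22;49;39m[48;2;20;45;37m🬂[38;2;22;49;39m[48;2;20;45;37m🬂[38;2;22;49;39m[48;2;20;45;37m🬂[38;2;22;49;39m[48;2;20;45;37m🬂[0m
[38;2;19;42;36m[48;2;17;38;34m🬂[38;2;19;42;36m[48;2;17;38;34m🬂[38;2;19;42;36m[48;2;17;38;34m🬂[38;2;19;42;36m[48;2;17;38;34m🬂[38;2;19;42;36m[48;2;17;38;34m🬂[38;2;19;42;36m[48;2;17;38;34m🬂[38;2;18;39;35m[48;2;84;69;19m🬝[38;2;19;42;36m[48;2;17;38;34m🬂[38;2;19;42;36m[48;2;17;38;34m🬂[38;2;19;42;36m[48;2;17;38;34m🬂[38;2;19;42;36m[48;2;17;38;34m🬂[38;2;19;42;36m[48;2;17;38;34m🬂[0m
[38;2;16;35;33m[48;2;14;31;31m🬂[38;2;16;35;33m[48;2;14;31;31m🬂[38;2;16;35;33m[48;2;14;31;31m🬂[38;2;16;35;33m[48;2;14;31;31m🬂[38;2;15;34;32m[48;2;84;69;19m🬆[38;2;16;35;33m[48;2;84;69;19m🬀[38;2;84;69;19m[48;2;84;69;19m [38;2;84;69;19m[48;2;16;35;33m🬺[38;2;84;69;19m[48;2;15;33;32m🬓[38;2;16;35;33m[48;2;14;31;31m🬂[38;2;16;35;33m[48;2;14;31;31m🬂[38;2;16;35;33m[48;2;14;31;31m🬂[0m
[38;2;12;27;29m[48;2;11;23;28m🬎[38;2;12;27;29m[48;2;11;23;28m🬎[38;2;12;27;29m[48;2;11;23;28m🬎[38;2;12;27;29m[48;2;11;23;28m🬎[38;2;84;69;19m[48;2;11;25;28m🬉[38;2;84;69;19m[48;2;84;69;19m [38;2;84;69;19m[48;2;136;111;32m🬆[38;2;125;102;29m[48;2;11;23;28m🬝[38;2;12;27;29m[48;2;11;23;28m🬎[38;2;12;27;29m[48;2;11;23;28m🬎[38;2;12;27;29m[48;2;11;23;28m🬎[38;2;12;27;29m[48;2;11;23;28m🬎[0m
[38;2;9;20;26m[48;2;8;16;25m🬎[38;2;9;20;26m[48;2;8;16;25m🬎[38;2;9;20;26m[48;2;8;16;25m🬎[38;2;9;20;26m[48;2;8;16;25m🬎[38;2;9;20;26m[48;2;8;16;25m🬎[38;2;136;111;32m[48;2;8;18;25m🬉[38;2;136;111;32m[48;2;8;18;25m🬀[38;2;9;20;26m[48;2;8;16;25m🬎[38;2;9;20;26m[48;2;8;16;25m🬎[38;2;9;20;26m[48;2;8;16;25m🬎[38;2;9;20;26m[48;2;8;16;25m🬎[38;2;9;20;26m[48;2;8;16;25m🬎[0m
[38;2;7;14;24m[48;2;6;11;22m🬂[38;2;7;14;24m[48;2;6;11;22m🬂[38;2;7;14;24m[48;2;6;11;22m🬂[38;2;7;14;24m[48;2;6;11;22m🬂[38;2;7;14;24m[48;2;6;11;22m🬂[38;2;7;14;24m[48;2;6;11;22m🬂[38;2;7;14;24m[48;2;6;11;22m🬂[38;2;7;14;24m[48;2;6;11;22m🬂[38;2;7;14;24m[48;2;6;11;22m🬂[38;2;7;14;24m[48;2;6;11;22m🬂[38;2;7;14;24m[48;2;6;11;22m🬂[38;2;7;14;24m[48;2;6;11;22m🬂[0m
</frame>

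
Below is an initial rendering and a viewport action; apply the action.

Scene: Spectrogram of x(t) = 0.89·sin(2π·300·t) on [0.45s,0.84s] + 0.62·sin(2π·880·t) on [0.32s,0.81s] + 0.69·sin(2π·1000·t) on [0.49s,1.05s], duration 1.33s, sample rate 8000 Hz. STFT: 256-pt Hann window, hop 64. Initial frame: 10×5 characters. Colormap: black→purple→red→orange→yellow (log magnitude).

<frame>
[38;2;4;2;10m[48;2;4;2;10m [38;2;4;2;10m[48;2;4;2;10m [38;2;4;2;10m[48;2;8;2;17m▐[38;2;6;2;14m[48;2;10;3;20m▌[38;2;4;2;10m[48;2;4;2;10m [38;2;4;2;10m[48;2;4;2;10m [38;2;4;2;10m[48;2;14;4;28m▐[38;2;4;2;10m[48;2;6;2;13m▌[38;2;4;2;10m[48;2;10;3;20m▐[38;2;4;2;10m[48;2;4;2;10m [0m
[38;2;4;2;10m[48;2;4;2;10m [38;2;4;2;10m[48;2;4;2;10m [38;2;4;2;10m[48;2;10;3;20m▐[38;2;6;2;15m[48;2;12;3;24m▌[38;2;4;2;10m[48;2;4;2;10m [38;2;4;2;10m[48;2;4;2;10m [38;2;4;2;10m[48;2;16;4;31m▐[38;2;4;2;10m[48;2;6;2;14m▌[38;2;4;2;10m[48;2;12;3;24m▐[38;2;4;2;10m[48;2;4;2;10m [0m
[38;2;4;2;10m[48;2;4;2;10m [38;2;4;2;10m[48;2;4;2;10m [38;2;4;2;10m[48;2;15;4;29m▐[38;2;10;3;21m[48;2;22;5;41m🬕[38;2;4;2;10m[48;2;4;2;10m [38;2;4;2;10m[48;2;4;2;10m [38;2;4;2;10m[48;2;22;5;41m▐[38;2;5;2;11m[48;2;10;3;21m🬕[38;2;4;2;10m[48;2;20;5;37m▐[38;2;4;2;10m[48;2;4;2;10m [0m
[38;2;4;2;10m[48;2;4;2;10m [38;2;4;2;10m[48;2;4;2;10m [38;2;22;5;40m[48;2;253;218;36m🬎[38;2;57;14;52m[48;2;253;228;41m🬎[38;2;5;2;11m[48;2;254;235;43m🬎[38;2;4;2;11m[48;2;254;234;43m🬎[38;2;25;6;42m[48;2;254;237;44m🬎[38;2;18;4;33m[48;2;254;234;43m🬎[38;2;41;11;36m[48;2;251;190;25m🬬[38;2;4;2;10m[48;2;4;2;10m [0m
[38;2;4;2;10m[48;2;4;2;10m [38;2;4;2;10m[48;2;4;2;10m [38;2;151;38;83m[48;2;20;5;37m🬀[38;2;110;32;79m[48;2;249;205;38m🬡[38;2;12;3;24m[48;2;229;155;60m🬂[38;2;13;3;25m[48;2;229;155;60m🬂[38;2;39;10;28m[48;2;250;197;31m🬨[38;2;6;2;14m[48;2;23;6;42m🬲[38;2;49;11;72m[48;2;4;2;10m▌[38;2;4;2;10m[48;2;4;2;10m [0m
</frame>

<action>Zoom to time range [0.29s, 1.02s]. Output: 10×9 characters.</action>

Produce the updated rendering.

<frame>
[38;2;4;2;10m[48;2;8;2;16m▐[38;2;4;2;10m[48;2;4;2;10m [38;2;6;2;14m[48;2;10;3;20m▌[38;2;4;2;10m[48;2;4;2;10m [38;2;4;2;10m[48;2;4;2;10m [38;2;4;2;10m[48;2;4;2;10m [38;2;4;2;10m[48;2;4;2;10m [38;2;6;2;14m[48;2;15;4;28m▐[38;2;4;2;10m[48;2;4;2;10m [38;2;4;2;10m[48;2;4;2;10m [0m
[38;2;4;2;10m[48;2;8;2;17m▐[38;2;4;2;10m[48;2;4;2;10m [38;2;6;2;14m[48;2;10;3;21m▌[38;2;4;2;10m[48;2;4;2;10m [38;2;4;2;10m[48;2;4;2;10m [38;2;4;2;10m[48;2;4;2;10m [38;2;4;2;10m[48;2;4;2;10m [38;2;6;2;14m[48;2;15;4;29m▐[38;2;4;2;10m[48;2;4;2;10m [38;2;4;2;10m[48;2;4;2;10m [0m
[38;2;4;2;10m[48;2;9;3;18m▐[38;2;4;2;10m[48;2;4;2;10m [38;2;6;2;14m[48;2;11;3;23m▌[38;2;4;2;10m[48;2;4;2;10m [38;2;4;2;10m[48;2;4;2;10m [38;2;4;2;10m[48;2;4;2;10m [38;2;4;2;10m[48;2;4;2;10m [38;2;6;2;14m[48;2;16;4;31m▐[38;2;4;2;10m[48;2;4;2;10m [38;2;4;2;10m[48;2;4;2;10m [0m
[38;2;4;2;10m[48;2;10;3;21m▐[38;2;4;2;10m[48;2;4;2;10m [38;2;7;2;15m[48;2;14;4;27m▌[38;2;4;2;10m[48;2;4;2;10m [38;2;4;2;10m[48;2;4;2;10m [38;2;4;2;10m[48;2;4;2;10m [38;2;4;2;10m[48;2;4;2;10m [38;2;7;2;15m[48;2;18;4;34m▐[38;2;4;2;10m[48;2;4;2;10m [38;2;4;2;10m[48;2;4;2;10m [0m
[38;2;4;2;10m[48;2;14;3;27m▐[38;2;4;2;10m[48;2;4;2;10m [38;2;8;2;18m[48;2;19;4;35m▌[38;2;4;2;10m[48;2;4;2;10m [38;2;4;2;10m[48;2;4;2;10m [38;2;4;2;10m[48;2;4;2;10m [38;2;4;2;10m[48;2;4;2;10m [38;2;8;2;18m[48;2;22;5;40m▐[38;2;4;2;10m[48;2;4;2;10m [38;2;4;2;10m[48;2;4;2;10m [0m
[38;2;4;2;10m[48;2;22;5;42m▐[38;2;4;2;10m[48;2;4;2;10m [38;2;14;3;28m[48;2;35;8;63m🬕[38;2;4;2;10m[48;2;4;2;10m [38;2;4;2;10m[48;2;4;2;10m [38;2;4;2;10m[48;2;4;2;10m [38;2;4;2;10m[48;2;4;2;10m [38;2;11;3;22m[48;2;30;7;54m▐[38;2;4;2;10m[48;2;4;2;10m [38;2;4;2;10m[48;2;4;2;10m [0m
[38;2;28;7;44m[48;2;251;179;21m🬎[38;2;4;2;11m[48;2;251;179;21m🬎[38;2;37;9;50m[48;2;240;166;39m🬆[38;2;4;2;11m[48;2;254;234;43m🬎[38;2;5;2;13m[48;2;254;234;43m🬎[38;2;5;2;13m[48;2;254;234;43m🬎[38;2;5;2;11m[48;2;254;234;43m🬎[38;2;40;9;56m[48;2;254;238;44m🬎[38;2;5;2;12m[48;2;254;234;43m🬎[38;2;5;2;12m[48;2;254;234;43m🬎[0m
[38;2;253;220;37m[48;2;38;9;47m🬂[38;2;253;222;38m[48;2;4;2;11m🬂[38;2;253;227;40m[48;2;60;14;81m🬂[38;2;253;222;38m[48;2;7;2;15m🬂[38;2;253;222;38m[48;2;7;2;15m🬂[38;2;253;222;38m[48;2;7;2;15m🬂[38;2;253;222;38m[48;2;7;2;15m🬂[38;2;253;222;38m[48;2;59;14;75m🬀[38;2;4;2;10m[48;2;4;2;10m [38;2;4;2;10m[48;2;4;2;10m [0m
[38;2;36;8;64m[48;2;4;2;10m▌[38;2;4;2;10m[48;2;4;2;10m [38;2;254;243;46m[48;2;97;24;70m🬎[38;2;254;242;46m[48;2;9;3;18m🬎[38;2;254;242;46m[48;2;9;3;18m🬎[38;2;254;242;46m[48;2;9;3;18m🬎[38;2;254;242;46m[48;2;9;3;18m🬎[38;2;254;242;46m[48;2;91;23;64m🬎[38;2;4;2;10m[48;2;4;2;10m [38;2;4;2;10m[48;2;4;2;10m [0m
</frame>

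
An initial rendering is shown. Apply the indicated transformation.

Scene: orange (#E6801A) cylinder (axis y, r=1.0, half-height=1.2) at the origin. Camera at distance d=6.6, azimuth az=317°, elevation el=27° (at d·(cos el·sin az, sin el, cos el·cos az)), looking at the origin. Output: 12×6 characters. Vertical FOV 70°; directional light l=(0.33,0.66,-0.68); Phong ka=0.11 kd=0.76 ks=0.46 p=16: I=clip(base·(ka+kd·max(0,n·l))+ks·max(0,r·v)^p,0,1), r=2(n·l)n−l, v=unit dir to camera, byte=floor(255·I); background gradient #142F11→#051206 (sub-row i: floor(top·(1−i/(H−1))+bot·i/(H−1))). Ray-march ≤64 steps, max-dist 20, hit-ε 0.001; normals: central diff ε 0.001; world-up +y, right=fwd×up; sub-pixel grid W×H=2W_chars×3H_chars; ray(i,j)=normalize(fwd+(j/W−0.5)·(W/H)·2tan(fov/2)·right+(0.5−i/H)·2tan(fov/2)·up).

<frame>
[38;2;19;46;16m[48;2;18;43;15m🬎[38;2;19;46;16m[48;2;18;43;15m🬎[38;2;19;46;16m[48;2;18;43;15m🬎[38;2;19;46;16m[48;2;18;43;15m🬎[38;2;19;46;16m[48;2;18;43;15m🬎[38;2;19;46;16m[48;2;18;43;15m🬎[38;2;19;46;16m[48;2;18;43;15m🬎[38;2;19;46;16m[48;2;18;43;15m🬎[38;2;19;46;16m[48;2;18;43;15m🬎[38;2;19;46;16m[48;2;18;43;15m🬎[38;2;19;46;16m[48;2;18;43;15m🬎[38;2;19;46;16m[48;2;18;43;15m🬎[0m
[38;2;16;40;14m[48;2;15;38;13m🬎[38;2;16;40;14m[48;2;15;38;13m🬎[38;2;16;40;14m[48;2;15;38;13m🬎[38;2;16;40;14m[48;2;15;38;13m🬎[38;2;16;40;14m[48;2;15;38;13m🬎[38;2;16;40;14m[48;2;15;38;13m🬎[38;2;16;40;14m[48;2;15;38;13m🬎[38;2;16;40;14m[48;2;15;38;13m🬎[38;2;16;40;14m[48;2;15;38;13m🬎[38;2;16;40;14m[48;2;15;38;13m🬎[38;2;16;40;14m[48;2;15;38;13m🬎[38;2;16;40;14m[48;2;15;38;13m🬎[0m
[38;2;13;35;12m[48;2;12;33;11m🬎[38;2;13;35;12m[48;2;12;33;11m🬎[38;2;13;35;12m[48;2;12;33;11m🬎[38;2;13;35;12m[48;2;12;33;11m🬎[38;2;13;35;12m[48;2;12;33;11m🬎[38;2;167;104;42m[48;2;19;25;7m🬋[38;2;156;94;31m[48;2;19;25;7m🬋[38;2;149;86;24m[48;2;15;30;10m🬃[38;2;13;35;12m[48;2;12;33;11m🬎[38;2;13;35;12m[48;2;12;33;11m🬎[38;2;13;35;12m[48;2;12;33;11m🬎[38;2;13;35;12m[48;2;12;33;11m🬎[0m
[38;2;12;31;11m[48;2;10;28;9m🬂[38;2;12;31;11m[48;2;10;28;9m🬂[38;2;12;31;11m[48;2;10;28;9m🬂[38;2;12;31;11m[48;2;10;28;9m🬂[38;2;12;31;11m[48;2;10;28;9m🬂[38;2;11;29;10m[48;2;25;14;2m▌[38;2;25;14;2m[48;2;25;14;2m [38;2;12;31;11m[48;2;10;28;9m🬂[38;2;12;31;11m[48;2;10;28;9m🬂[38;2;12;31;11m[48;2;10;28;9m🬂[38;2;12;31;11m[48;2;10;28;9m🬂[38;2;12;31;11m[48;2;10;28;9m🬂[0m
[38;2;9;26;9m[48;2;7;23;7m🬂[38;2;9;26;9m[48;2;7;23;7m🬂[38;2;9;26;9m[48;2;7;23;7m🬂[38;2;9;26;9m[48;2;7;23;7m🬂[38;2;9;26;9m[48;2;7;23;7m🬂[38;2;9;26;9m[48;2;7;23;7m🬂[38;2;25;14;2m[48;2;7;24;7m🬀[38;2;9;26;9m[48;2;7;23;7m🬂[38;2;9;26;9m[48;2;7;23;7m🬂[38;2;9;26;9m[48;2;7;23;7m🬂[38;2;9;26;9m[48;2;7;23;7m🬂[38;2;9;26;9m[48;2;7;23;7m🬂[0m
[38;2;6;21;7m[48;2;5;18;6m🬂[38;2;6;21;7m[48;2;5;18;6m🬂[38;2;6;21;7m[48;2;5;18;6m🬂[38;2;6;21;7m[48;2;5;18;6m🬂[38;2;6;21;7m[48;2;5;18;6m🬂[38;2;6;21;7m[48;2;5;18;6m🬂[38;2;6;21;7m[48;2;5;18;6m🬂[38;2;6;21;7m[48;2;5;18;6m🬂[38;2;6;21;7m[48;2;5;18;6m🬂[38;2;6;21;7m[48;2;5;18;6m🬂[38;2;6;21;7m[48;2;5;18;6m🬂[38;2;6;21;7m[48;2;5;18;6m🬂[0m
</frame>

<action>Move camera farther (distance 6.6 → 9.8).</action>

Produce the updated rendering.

<frame>
[38;2;19;46;16m[48;2;18;43;15m🬎[38;2;19;46;16m[48;2;18;43;15m🬎[38;2;19;46;16m[48;2;18;43;15m🬎[38;2;19;46;16m[48;2;18;43;15m🬎[38;2;19;46;16m[48;2;18;43;15m🬎[38;2;19;46;16m[48;2;18;43;15m🬎[38;2;19;46;16m[48;2;18;43;15m🬎[38;2;19;46;16m[48;2;18;43;15m🬎[38;2;19;46;16m[48;2;18;43;15m🬎[38;2;19;46;16m[48;2;18;43;15m🬎[38;2;19;46;16m[48;2;18;43;15m🬎[38;2;19;46;16m[48;2;18;43;15m🬎[0m
[38;2;16;40;14m[48;2;15;38;13m🬎[38;2;16;40;14m[48;2;15;38;13m🬎[38;2;16;40;14m[48;2;15;38;13m🬎[38;2;16;40;14m[48;2;15;38;13m🬎[38;2;16;40;14m[48;2;15;38;13m🬎[38;2;16;40;14m[48;2;15;38;13m🬎[38;2;16;40;14m[48;2;15;38;13m🬎[38;2;16;40;14m[48;2;15;38;13m🬎[38;2;16;40;14m[48;2;15;38;13m🬎[38;2;16;40;14m[48;2;15;38;13m🬎[38;2;16;40;14m[48;2;15;38;13m🬎[38;2;16;40;14m[48;2;15;38;13m🬎[0m
[38;2;13;35;12m[48;2;12;33;11m🬎[38;2;13;35;12m[48;2;12;33;11m🬎[38;2;13;35;12m[48;2;12;33;11m🬎[38;2;13;35;12m[48;2;12;33;11m🬎[38;2;13;35;12m[48;2;12;33;11m🬎[38;2;13;35;12m[48;2;25;14;2m🬝[38;2;171;109;46m[48;2;15;31;10m🬏[38;2;13;35;12m[48;2;12;33;11m🬎[38;2;13;35;12m[48;2;12;33;11m🬎[38;2;13;35;12m[48;2;12;33;11m🬎[38;2;13;35;12m[48;2;12;33;11m🬎[38;2;13;35;12m[48;2;12;33;11m🬎[0m
[38;2;12;31;11m[48;2;10;28;9m🬂[38;2;12;31;11m[48;2;10;28;9m🬂[38;2;12;31;11m[48;2;10;28;9m🬂[38;2;12;31;11m[48;2;10;28;9m🬂[38;2;12;31;11m[48;2;10;28;9m🬂[38;2;10;29;9m[48;2;25;14;2m🬲[38;2;25;14;2m[48;2;10;28;9m🬝[38;2;12;31;11m[48;2;10;28;9m🬂[38;2;12;31;11m[48;2;10;28;9m🬂[38;2;12;31;11m[48;2;10;28;9m🬂[38;2;12;31;11m[48;2;10;28;9m🬂[38;2;12;31;11m[48;2;10;28;9m🬂[0m
[38;2;9;26;9m[48;2;7;23;7m🬂[38;2;9;26;9m[48;2;7;23;7m🬂[38;2;9;26;9m[48;2;7;23;7m🬂[38;2;9;26;9m[48;2;7;23;7m🬂[38;2;9;26;9m[48;2;7;23;7m🬂[38;2;9;26;9m[48;2;7;23;7m🬂[38;2;9;26;9m[48;2;7;23;7m🬂[38;2;9;26;9m[48;2;7;23;7m🬂[38;2;9;26;9m[48;2;7;23;7m🬂[38;2;9;26;9m[48;2;7;23;7m🬂[38;2;9;26;9m[48;2;7;23;7m🬂[38;2;9;26;9m[48;2;7;23;7m🬂[0m
[38;2;6;21;7m[48;2;5;18;6m🬂[38;2;6;21;7m[48;2;5;18;6m🬂[38;2;6;21;7m[48;2;5;18;6m🬂[38;2;6;21;7m[48;2;5;18;6m🬂[38;2;6;21;7m[48;2;5;18;6m🬂[38;2;6;21;7m[48;2;5;18;6m🬂[38;2;6;21;7m[48;2;5;18;6m🬂[38;2;6;21;7m[48;2;5;18;6m🬂[38;2;6;21;7m[48;2;5;18;6m🬂[38;2;6;21;7m[48;2;5;18;6m🬂[38;2;6;21;7m[48;2;5;18;6m🬂[38;2;6;21;7m[48;2;5;18;6m🬂[0m
</frame>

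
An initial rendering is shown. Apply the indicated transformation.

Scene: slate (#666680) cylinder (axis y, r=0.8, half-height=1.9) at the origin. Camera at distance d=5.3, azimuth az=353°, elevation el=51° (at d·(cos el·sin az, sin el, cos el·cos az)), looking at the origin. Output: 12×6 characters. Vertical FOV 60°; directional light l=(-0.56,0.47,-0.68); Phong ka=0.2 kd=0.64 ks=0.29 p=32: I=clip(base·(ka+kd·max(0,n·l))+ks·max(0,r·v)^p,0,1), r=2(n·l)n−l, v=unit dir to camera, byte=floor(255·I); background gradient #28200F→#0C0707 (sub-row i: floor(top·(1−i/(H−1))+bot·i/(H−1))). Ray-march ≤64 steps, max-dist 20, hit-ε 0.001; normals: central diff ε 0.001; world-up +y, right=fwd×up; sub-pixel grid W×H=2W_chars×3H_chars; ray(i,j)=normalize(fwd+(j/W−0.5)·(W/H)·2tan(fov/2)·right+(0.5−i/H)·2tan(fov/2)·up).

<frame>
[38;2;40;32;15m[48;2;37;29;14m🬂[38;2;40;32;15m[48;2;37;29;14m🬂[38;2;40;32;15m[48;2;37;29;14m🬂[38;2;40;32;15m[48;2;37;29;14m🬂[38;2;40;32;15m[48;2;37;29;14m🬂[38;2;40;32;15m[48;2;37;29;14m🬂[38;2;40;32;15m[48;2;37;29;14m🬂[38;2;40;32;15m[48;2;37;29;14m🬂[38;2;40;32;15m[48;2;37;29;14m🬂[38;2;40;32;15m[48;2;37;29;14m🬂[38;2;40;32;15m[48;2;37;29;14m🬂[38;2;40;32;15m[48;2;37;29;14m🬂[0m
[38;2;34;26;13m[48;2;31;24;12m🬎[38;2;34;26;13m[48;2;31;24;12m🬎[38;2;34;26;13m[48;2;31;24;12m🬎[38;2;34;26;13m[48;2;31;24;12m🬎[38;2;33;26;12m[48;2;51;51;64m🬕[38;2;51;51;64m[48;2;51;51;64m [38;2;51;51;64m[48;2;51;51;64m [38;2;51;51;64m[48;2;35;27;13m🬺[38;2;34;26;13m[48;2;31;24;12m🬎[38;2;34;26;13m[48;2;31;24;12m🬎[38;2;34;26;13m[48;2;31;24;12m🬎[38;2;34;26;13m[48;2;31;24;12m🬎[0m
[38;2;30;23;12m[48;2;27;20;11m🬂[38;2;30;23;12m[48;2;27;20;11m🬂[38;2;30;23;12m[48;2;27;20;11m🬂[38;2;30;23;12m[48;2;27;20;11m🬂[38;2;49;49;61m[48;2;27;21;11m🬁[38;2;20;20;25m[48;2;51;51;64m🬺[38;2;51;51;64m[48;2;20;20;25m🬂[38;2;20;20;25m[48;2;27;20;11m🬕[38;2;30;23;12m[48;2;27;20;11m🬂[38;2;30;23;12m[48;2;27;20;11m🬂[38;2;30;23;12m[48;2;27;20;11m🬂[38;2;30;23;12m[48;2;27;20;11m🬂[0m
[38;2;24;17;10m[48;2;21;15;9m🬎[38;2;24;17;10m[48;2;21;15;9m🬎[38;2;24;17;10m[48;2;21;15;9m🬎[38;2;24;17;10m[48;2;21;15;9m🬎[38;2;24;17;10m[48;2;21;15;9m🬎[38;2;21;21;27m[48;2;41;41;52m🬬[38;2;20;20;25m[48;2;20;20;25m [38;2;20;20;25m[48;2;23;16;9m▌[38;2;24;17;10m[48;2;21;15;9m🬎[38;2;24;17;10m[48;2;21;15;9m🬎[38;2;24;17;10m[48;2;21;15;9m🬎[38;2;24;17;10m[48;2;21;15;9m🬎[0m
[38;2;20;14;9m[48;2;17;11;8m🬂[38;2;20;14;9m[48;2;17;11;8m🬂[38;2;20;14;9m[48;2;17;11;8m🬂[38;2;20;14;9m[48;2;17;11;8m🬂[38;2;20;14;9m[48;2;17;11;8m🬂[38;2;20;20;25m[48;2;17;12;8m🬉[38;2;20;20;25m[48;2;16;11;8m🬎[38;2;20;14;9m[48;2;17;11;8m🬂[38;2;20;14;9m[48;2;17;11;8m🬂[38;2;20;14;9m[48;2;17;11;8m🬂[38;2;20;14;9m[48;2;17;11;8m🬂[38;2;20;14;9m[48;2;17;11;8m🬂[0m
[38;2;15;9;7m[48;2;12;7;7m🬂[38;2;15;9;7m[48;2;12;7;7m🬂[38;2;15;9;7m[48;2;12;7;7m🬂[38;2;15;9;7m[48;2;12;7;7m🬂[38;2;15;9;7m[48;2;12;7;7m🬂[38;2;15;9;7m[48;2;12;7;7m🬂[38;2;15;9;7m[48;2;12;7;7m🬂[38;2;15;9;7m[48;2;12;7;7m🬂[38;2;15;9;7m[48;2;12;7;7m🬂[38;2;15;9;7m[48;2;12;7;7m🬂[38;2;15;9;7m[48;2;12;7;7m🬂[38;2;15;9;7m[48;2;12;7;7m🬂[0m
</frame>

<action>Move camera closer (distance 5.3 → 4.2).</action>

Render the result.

<frame>
[38;2;40;32;15m[48;2;37;29;14m🬂[38;2;40;32;15m[48;2;37;29;14m🬂[38;2;40;32;15m[48;2;37;29;14m🬂[38;2;40;32;15m[48;2;37;29;14m🬂[38;2;39;31;14m[48;2;51;51;64m🬆[38;2;40;32;15m[48;2;51;51;64m🬂[38;2;40;32;15m[48;2;51;51;64m🬂[38;2;40;32;15m[48;2;51;51;64m🬂[38;2;51;51;64m[48;2;38;30;14m🬏[38;2;40;32;15m[48;2;37;29;14m🬂[38;2;40;32;15m[48;2;37;29;14m🬂[38;2;40;32;15m[48;2;37;29;14m🬂[0m
[38;2;34;26;13m[48;2;31;24;12m🬎[38;2;34;26;13m[48;2;31;24;12m🬎[38;2;34;26;13m[48;2;31;24;12m🬎[38;2;34;26;13m[48;2;31;24;12m🬎[38;2;47;47;59m[48;2;24;24;30m🬙[38;2;51;51;64m[48;2;20;20;25m🬎[38;2;51;51;64m[48;2;20;20;25m🬎[38;2;51;51;64m[48;2;20;20;25m🬎[38;2;51;51;64m[48;2;27;23;17m🬀[38;2;34;26;13m[48;2;31;24;12m🬎[38;2;34;26;13m[48;2;31;24;12m🬎[38;2;34;26;13m[48;2;31;24;12m🬎[0m
[38;2;30;23;12m[48;2;27;20;11m🬂[38;2;30;23;12m[48;2;27;20;11m🬂[38;2;30;23;12m[48;2;27;20;11m🬂[38;2;30;23;12m[48;2;27;20;11m🬂[38;2;28;21;11m[48;2;21;21;27m▌[38;2;20;20;25m[48;2;20;20;25m [38;2;20;20;25m[48;2;20;20;25m [38;2;20;20;25m[48;2;20;20;25m [38;2;30;23;12m[48;2;27;20;11m🬂[38;2;30;23;12m[48;2;27;20;11m🬂[38;2;30;23;12m[48;2;27;20;11m🬂[38;2;30;23;12m[48;2;27;20;11m🬂[0m
[38;2;24;17;10m[48;2;21;15;9m🬎[38;2;24;17;10m[48;2;21;15;9m🬎[38;2;24;17;10m[48;2;21;15;9m🬎[38;2;24;17;10m[48;2;21;15;9m🬎[38;2;34;34;43m[48;2;22;16;9m🬁[38;2;20;20;25m[48;2;20;20;25m [38;2;20;20;25m[48;2;20;20;25m [38;2;20;20;25m[48;2;22;16;9m🬕[38;2;24;17;10m[48;2;21;15;9m🬎[38;2;24;17;10m[48;2;21;15;9m🬎[38;2;24;17;10m[48;2;21;15;9m🬎[38;2;24;17;10m[48;2;21;15;9m🬎[0m
[38;2;20;14;9m[48;2;17;11;8m🬂[38;2;20;14;9m[48;2;17;11;8m🬂[38;2;20;14;9m[48;2;17;11;8m🬂[38;2;20;14;9m[48;2;17;11;8m🬂[38;2;20;14;9m[48;2;17;11;8m🬂[38;2;22;22;27m[48;2;16;11;8m🬬[38;2;20;20;25m[48;2;20;20;25m [38;2;20;20;25m[48;2;17;12;8m🬄[38;2;20;14;9m[48;2;17;11;8m🬂[38;2;20;14;9m[48;2;17;11;8m🬂[38;2;20;14;9m[48;2;17;11;8m🬂[38;2;20;14;9m[48;2;17;11;8m🬂[0m
[38;2;15;9;7m[48;2;12;7;7m🬂[38;2;15;9;7m[48;2;12;7;7m🬂[38;2;15;9;7m[48;2;12;7;7m🬂[38;2;15;9;7m[48;2;12;7;7m🬂[38;2;15;9;7m[48;2;12;7;7m🬂[38;2;15;9;7m[48;2;12;7;7m🬂[38;2;15;9;7m[48;2;12;7;7m🬂[38;2;15;9;7m[48;2;12;7;7m🬂[38;2;15;9;7m[48;2;12;7;7m🬂[38;2;15;9;7m[48;2;12;7;7m🬂[38;2;15;9;7m[48;2;12;7;7m🬂[38;2;15;9;7m[48;2;12;7;7m🬂[0m
</frame>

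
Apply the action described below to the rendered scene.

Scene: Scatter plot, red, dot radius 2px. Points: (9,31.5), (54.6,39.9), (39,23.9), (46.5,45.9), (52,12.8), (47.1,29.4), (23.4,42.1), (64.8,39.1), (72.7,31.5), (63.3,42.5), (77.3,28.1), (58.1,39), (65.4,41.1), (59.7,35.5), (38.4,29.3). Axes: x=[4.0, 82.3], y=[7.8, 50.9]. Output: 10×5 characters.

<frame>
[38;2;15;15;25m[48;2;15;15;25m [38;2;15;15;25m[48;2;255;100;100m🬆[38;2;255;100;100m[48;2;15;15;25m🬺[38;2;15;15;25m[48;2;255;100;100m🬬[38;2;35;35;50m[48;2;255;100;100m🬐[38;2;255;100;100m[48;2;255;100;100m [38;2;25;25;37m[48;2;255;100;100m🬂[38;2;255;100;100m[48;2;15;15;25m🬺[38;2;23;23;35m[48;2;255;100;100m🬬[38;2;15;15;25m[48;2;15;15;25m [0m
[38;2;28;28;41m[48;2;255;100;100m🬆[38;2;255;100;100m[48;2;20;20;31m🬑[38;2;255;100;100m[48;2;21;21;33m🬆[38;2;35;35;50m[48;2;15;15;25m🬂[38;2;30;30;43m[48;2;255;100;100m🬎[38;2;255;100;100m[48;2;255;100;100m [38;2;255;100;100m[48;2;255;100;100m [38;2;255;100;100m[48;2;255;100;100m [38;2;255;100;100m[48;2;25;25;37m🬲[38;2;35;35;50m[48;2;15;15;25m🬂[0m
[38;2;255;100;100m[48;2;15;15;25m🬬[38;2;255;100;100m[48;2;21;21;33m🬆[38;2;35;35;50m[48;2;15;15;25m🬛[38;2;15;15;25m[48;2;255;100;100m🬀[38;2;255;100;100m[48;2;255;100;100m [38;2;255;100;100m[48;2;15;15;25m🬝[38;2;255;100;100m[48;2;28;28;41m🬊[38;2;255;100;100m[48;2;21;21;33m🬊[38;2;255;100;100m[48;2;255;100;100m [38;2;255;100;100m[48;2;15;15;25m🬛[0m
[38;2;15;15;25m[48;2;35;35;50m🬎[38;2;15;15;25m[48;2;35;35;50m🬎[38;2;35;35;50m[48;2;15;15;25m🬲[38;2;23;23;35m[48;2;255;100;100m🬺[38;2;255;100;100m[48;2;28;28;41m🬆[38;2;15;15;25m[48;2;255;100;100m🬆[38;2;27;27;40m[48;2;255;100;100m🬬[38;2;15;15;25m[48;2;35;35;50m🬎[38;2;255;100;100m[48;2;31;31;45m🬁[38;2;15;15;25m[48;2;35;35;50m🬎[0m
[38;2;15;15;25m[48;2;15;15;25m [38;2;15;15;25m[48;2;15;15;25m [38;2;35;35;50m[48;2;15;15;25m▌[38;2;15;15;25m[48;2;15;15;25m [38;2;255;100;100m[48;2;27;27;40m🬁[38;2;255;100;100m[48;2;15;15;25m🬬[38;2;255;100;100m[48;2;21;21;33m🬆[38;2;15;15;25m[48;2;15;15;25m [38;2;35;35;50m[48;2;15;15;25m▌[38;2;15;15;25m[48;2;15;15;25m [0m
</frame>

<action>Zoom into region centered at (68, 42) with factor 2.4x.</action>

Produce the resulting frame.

<frame>
[38;2;15;15;25m[48;2;15;15;25m [38;2;15;15;25m[48;2;15;15;25m [38;2;35;35;50m[48;2;15;15;25m▌[38;2;15;15;25m[48;2;15;15;25m [38;2;35;35;50m[48;2;15;15;25m▌[38;2;15;15;25m[48;2;15;15;25m [38;2;35;35;50m[48;2;15;15;25m▌[38;2;15;15;25m[48;2;15;15;25m [38;2;35;35;50m[48;2;15;15;25m▌[38;2;15;15;25m[48;2;15;15;25m [0m
[38;2;35;35;50m[48;2;15;15;25m🬂[38;2;35;35;50m[48;2;15;15;25m🬂[38;2;31;31;45m[48;2;255;100;100m🬝[38;2;255;100;100m[48;2;28;28;41m🬱[38;2;35;35;50m[48;2;15;15;25m🬕[38;2;35;35;50m[48;2;15;15;25m🬂[38;2;35;35;50m[48;2;15;15;25m🬕[38;2;35;35;50m[48;2;15;15;25m🬂[38;2;35;35;50m[48;2;15;15;25m🬕[38;2;35;35;50m[48;2;15;15;25m🬂[0m
[38;2;15;15;25m[48;2;255;100;100m🬀[38;2;15;15;25m[48;2;255;100;100m🬂[38;2;255;100;100m[48;2;25;25;37m🬙[38;2;255;100;100m[48;2;255;100;100m [38;2;255;100;100m[48;2;15;15;25m🬛[38;2;15;15;25m[48;2;35;35;50m🬰[38;2;35;35;50m[48;2;15;15;25m🬛[38;2;15;15;25m[48;2;35;35;50m🬰[38;2;35;35;50m[48;2;15;15;25m🬛[38;2;15;15;25m[48;2;35;35;50m🬰[0m
[38;2;255;100;100m[48;2;28;28;41m🬊[38;2;255;100;100m[48;2;35;35;50m🬬[38;2;255;100;100m[48;2;15;15;25m🬴[38;2;255;100;100m[48;2;35;35;50m🬬[38;2;255;100;100m[48;2;28;28;41m🬆[38;2;15;15;25m[48;2;35;35;50m🬎[38;2;35;35;50m[48;2;15;15;25m🬲[38;2;15;15;25m[48;2;35;35;50m🬎[38;2;35;35;50m[48;2;15;15;25m🬲[38;2;15;15;25m[48;2;35;35;50m🬎[0m
[38;2;15;15;25m[48;2;15;15;25m [38;2;255;100;100m[48;2;15;15;25m🬊[38;2;255;100;100m[48;2;15;15;25m🬝[38;2;255;100;100m[48;2;15;15;25m🬀[38;2;35;35;50m[48;2;15;15;25m▌[38;2;15;15;25m[48;2;15;15;25m [38;2;35;35;50m[48;2;15;15;25m▌[38;2;15;15;25m[48;2;15;15;25m [38;2;35;35;50m[48;2;15;15;25m▌[38;2;15;15;25m[48;2;15;15;25m [0m
</frame>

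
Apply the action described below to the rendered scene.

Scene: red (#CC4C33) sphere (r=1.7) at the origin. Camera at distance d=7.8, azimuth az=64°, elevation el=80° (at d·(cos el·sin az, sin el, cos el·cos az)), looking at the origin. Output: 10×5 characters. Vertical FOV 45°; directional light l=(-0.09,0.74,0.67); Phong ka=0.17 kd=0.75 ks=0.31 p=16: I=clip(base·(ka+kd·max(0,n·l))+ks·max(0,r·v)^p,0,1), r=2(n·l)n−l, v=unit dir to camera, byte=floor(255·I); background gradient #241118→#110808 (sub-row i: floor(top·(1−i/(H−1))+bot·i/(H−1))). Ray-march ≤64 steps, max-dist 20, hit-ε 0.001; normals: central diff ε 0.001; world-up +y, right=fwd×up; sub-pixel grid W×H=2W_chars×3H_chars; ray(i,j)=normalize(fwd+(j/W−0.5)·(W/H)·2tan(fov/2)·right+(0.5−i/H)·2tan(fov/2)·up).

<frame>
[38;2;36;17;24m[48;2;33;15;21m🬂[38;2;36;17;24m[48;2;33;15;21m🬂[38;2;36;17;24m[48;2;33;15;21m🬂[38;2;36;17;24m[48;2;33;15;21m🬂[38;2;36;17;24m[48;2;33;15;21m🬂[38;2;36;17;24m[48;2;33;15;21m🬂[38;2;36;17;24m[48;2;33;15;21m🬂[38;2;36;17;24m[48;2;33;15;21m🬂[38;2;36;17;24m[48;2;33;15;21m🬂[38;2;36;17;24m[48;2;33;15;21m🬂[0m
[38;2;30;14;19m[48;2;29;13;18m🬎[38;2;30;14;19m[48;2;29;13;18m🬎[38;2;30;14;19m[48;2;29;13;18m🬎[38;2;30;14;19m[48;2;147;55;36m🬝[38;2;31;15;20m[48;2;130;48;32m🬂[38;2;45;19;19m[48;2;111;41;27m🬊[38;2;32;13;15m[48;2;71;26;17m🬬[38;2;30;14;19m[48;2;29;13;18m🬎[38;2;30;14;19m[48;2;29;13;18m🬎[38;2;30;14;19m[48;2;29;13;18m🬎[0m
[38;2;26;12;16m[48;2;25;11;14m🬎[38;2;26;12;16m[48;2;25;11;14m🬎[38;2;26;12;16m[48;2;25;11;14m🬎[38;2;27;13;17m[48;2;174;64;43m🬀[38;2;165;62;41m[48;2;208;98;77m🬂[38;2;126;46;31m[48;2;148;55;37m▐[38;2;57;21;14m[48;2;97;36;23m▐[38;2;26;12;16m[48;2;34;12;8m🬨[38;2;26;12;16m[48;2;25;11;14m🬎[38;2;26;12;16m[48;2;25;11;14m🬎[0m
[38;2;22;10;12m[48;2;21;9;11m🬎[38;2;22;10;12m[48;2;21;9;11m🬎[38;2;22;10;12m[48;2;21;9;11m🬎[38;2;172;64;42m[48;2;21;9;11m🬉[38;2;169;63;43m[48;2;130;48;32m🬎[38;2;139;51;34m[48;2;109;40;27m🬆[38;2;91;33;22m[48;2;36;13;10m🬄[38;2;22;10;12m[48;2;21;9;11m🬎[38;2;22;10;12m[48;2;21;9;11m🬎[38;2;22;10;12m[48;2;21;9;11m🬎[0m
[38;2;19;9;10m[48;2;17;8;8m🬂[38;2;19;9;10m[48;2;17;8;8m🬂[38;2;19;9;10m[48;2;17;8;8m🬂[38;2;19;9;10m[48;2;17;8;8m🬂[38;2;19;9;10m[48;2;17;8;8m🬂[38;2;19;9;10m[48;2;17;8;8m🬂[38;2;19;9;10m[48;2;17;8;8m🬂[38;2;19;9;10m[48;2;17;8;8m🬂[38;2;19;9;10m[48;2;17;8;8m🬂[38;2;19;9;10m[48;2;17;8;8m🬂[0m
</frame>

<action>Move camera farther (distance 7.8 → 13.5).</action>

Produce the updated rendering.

<frame>
[38;2;36;17;24m[48;2;33;15;21m🬂[38;2;36;17;24m[48;2;33;15;21m🬂[38;2;36;17;24m[48;2;33;15;21m🬂[38;2;36;17;24m[48;2;33;15;21m🬂[38;2;36;17;24m[48;2;33;15;21m🬂[38;2;36;17;24m[48;2;33;15;21m🬂[38;2;36;17;24m[48;2;33;15;21m🬂[38;2;36;17;24m[48;2;33;15;21m🬂[38;2;36;17;24m[48;2;33;15;21m🬂[38;2;36;17;24m[48;2;33;15;21m🬂[0m
[38;2;30;14;19m[48;2;29;13;18m🬎[38;2;30;14;19m[48;2;29;13;18m🬎[38;2;30;14;19m[48;2;29;13;18m🬎[38;2;30;14;19m[48;2;29;13;18m🬎[38;2;30;14;19m[48;2;29;13;18m🬎[38;2;30;14;19m[48;2;29;13;18m🬎[38;2;30;14;19m[48;2;29;13;18m🬎[38;2;30;14;19m[48;2;29;13;18m🬎[38;2;30;14;19m[48;2;29;13;18m🬎[38;2;30;14;19m[48;2;29;13;18m🬎[0m
[38;2;26;12;16m[48;2;25;11;14m🬎[38;2;26;12;16m[48;2;25;11;14m🬎[38;2;26;12;16m[48;2;25;11;14m🬎[38;2;26;12;16m[48;2;25;11;14m🬎[38;2;27;13;17m[48;2;179;71;50m🬀[38;2;90;33;22m[48;2;140;52;34m▐[38;2;26;12;16m[48;2;34;12;8m🬨[38;2;26;12;16m[48;2;25;11;14m🬎[38;2;26;12;16m[48;2;25;11;14m🬎[38;2;26;12;16m[48;2;25;11;14m🬎[0m
[38;2;22;10;12m[48;2;21;9;11m🬎[38;2;22;10;12m[48;2;21;9;11m🬎[38;2;22;10;12m[48;2;21;9;11m🬎[38;2;22;10;12m[48;2;21;9;11m🬎[38;2;162;60;40m[48;2;21;9;11m🬁[38;2;109;40;27m[48;2;21;9;11m🬂[38;2;22;10;12m[48;2;21;9;11m🬎[38;2;22;10;12m[48;2;21;9;11m🬎[38;2;22;10;12m[48;2;21;9;11m🬎[38;2;22;10;12m[48;2;21;9;11m🬎[0m
[38;2;19;9;10m[48;2;17;8;8m🬂[38;2;19;9;10m[48;2;17;8;8m🬂[38;2;19;9;10m[48;2;17;8;8m🬂[38;2;19;9;10m[48;2;17;8;8m🬂[38;2;19;9;10m[48;2;17;8;8m🬂[38;2;19;9;10m[48;2;17;8;8m🬂[38;2;19;9;10m[48;2;17;8;8m🬂[38;2;19;9;10m[48;2;17;8;8m🬂[38;2;19;9;10m[48;2;17;8;8m🬂[38;2;19;9;10m[48;2;17;8;8m🬂[0m
</frame>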